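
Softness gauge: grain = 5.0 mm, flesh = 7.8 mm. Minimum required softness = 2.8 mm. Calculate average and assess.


Average = (5.0 + 7.8) / 2 = 6.40 mm
Minimum = 2.8 mm
Meets requirement: Yes


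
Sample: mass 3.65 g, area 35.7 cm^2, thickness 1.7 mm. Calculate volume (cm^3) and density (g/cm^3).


Volume = 6.069 cm^3
Density = 0.601 g/cm^3

Thickness in cm = 1.7 / 10 = 0.17 cm
Volume = 35.7 x 0.17 = 6.069 cm^3
Density = 3.65 / 6.069 = 0.601 g/cm^3


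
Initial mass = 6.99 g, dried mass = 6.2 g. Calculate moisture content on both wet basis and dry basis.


Moisture lost = 6.99 - 6.2 = 0.79 g
Wet basis MC = 0.79 / 6.99 x 100 = 11.3%
Dry basis MC = 0.79 / 6.2 x 100 = 12.7%


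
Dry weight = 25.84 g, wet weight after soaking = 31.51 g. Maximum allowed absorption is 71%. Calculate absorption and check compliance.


Absorption = 21.9%
Compliant: Yes

WA = (31.51 - 25.84) / 25.84 x 100 = 21.9%
Maximum allowed: 71%
Compliant: Yes


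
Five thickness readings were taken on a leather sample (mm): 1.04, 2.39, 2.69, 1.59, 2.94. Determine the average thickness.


2.13 mm

Sum = 1.04 + 2.39 + 2.69 + 1.59 + 2.94 = 10.65
Average = 10.65 / 5 = 2.13 mm


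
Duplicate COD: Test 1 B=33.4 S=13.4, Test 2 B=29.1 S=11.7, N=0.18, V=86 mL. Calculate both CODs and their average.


COD1 = (33.4 - 13.4) x 0.18 x 8000 / 86 = 334.9 mg/L
COD2 = (29.1 - 11.7) x 0.18 x 8000 / 86 = 291.3 mg/L
Average = (334.9 + 291.3) / 2 = 313.1 mg/L


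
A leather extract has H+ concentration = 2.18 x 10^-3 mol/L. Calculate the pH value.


pH = -log10[H+]
pH = -log10(2.18 x 10^-3) = 2.66


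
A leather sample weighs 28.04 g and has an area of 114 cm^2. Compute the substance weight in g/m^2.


2459.6 g/m^2

Substance weight = mass / area x 10000
SW = 28.04 / 114 x 10000
SW = 2459.6 g/m^2


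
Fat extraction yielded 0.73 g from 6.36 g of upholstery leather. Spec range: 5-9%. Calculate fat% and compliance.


Fat content = 11.5%
Compliant: No

Fat% = 0.73 / 6.36 x 100 = 11.5%
Spec range: 5-9%
Compliant: No


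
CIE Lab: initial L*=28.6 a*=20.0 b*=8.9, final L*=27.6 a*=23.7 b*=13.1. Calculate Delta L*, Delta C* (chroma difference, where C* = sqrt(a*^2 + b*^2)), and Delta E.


Delta L* = 27.6 - 28.6 = -1.0
C1* = sqrt((20.0)^2 + (8.9)^2) = 21.891
C2* = sqrt((23.7)^2 + (13.1)^2) = 27.080
Delta C* = 27.080 - 21.891 = 5.19
Delta E = sqrt((-1.0)^2 + (3.7)^2 + (4.2)^2) = 5.69


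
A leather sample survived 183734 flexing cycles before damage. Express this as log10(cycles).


5.26

log10(183734) = 5.26


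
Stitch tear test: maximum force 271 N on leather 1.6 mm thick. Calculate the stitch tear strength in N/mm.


169.4 N/mm

Stitch tear strength = force / thickness
STS = 271 / 1.6 = 169.4 N/mm


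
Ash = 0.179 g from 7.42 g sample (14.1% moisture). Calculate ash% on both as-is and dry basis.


As-is ash = 2.41%
Dry-basis ash = 2.81%


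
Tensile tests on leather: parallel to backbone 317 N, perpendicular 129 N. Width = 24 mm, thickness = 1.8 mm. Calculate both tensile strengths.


Parallel = 7.34 N/mm^2
Perpendicular = 2.99 N/mm^2

Area = 24 x 1.8 = 43.2 mm^2
TS (parallel) = 317 / 43.2 = 7.34 N/mm^2
TS (perpendicular) = 129 / 43.2 = 2.99 N/mm^2


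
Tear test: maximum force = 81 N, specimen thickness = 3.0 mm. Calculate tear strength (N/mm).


Tear strength = force / thickness
Tear = 81 / 3.0 = 27.0 N/mm


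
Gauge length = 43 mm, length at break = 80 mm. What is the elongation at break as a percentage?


Extension = 80 - 43 = 37 mm
Elongation = 37 / 43 x 100 = 86.0%


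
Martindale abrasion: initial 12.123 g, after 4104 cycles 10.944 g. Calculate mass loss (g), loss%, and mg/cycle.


Mass loss = 1.179 g
Loss = 9.73%
Rate = 0.287 mg/cycle


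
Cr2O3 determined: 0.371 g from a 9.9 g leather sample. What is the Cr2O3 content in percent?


Cr2O3% = 0.371 / 9.9 x 100
Cr2O3% = 3.75%


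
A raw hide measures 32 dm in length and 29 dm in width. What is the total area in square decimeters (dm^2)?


Area = length x width
Area = 32 x 29 = 928 dm^2


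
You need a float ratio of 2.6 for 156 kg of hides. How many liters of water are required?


Water = hide weight x target ratio
Water = 156 x 2.6 = 405.6 L


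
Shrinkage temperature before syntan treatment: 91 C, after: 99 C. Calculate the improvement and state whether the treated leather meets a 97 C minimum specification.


Improvement = 99 - 91 = 8 C
Spec check: 99 C >= 97 C? Yes


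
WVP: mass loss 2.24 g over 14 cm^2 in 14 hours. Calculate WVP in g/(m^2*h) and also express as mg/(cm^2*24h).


WVP = 2.24 / (14 x 14) x 10000 = 114.29 g/(m^2*h)
Mass loss in mg = 2.24 x 1000 = 2240 mg
Per cm^2 per 24h in mg: 2240 x 24 / (14 x 14) = 53760 / 196 = 274.29 mg/(cm^2*24h)


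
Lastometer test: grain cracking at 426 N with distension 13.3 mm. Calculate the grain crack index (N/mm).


32.0 N/mm


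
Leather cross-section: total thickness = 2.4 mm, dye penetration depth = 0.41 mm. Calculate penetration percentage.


Penetration% = 0.41 / 2.4 x 100
Penetration = 17.1%


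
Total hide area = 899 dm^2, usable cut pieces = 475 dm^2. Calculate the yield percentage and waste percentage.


Yield = 52.8%
Waste = 47.2%


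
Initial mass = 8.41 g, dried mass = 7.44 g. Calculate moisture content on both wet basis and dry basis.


Wet basis = 11.5%
Dry basis = 13.0%

Moisture lost = 8.41 - 7.44 = 0.97 g
Wet basis MC = 0.97 / 8.41 x 100 = 11.5%
Dry basis MC = 0.97 / 7.44 x 100 = 13.0%


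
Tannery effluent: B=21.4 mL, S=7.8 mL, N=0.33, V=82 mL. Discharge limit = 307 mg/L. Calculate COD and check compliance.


COD = (21.4 - 7.8) x 0.33 x 8000 / 82 = 437.9 mg/L
Limit: 307 mg/L
Compliant: No


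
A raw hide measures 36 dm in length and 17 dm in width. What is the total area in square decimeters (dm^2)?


Area = length x width
Area = 36 x 17 = 612 dm^2


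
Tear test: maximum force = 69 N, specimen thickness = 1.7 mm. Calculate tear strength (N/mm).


Tear strength = force / thickness
Tear = 69 / 1.7 = 40.6 N/mm


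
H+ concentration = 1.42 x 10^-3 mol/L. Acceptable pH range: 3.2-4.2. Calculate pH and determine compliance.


pH = -log10(1.42 x 10^-3) = 2.85
Range: 3.2 to 4.2
Compliant: No


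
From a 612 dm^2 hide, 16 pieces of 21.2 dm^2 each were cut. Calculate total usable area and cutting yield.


Total usable = 16 x 21.2 = 339.2 dm^2
Yield = 339.2 / 612 x 100 = 55.4%


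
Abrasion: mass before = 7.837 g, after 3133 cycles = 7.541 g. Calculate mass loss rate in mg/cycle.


Mass loss = 7.837 - 7.541 = 0.296 g
Rate = 0.296 / 3133 x 1000 = 0.094 mg/cycle


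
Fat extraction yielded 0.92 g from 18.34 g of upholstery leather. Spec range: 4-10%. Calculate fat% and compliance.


Fat% = 0.92 / 18.34 x 100 = 5.0%
Spec range: 4-10%
Compliant: Yes


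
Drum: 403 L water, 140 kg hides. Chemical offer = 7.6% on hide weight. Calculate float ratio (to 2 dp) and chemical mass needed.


Float ratio = 2.88
Chemical needed = 10.64 kg

Float ratio = 403 / 140 = 2.88
Chemical = 140 x 7.6 / 100 = 10.64 kg


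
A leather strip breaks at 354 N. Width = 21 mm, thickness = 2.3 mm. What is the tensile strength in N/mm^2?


Cross-sectional area = 21 x 2.3 = 48.3 mm^2
Tensile strength = 354 / 48.3 = 7.33 N/mm^2


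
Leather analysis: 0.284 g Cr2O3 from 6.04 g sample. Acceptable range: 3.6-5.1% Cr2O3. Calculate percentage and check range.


Cr2O3 = 4.70%
Within range: Yes

Cr2O3% = 0.284 / 6.04 x 100 = 4.70%
Acceptable range: 3.6 to 5.1%
Within range: Yes


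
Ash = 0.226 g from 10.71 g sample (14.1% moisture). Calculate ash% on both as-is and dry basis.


As-is ash = 2.11%
Dry-basis ash = 2.46%

As-is ash% = 0.226 / 10.71 x 100 = 2.11%
Dry mass = 10.71 x (100 - 14.1) / 100 = 9.19989 g
Dry-basis ash% = 0.226 / 9.19989 x 100 = 2.46%


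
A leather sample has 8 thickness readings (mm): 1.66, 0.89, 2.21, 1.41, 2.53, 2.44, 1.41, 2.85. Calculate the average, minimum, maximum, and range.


Average = 1.93 mm
Min = 0.89 mm
Max = 2.85 mm
Range = 1.96 mm

Sum = 15.40
Average = 15.40 / 8 = 1.93 mm
Minimum = 0.89 mm
Maximum = 2.85 mm
Range = 2.85 - 0.89 = 1.96 mm


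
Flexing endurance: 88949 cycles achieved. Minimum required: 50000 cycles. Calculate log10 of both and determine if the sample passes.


log10(88949) = 4.95
log10(50000) = 4.70
Passes: Yes


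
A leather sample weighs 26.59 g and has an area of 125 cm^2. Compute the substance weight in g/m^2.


Substance weight = mass / area x 10000
SW = 26.59 / 125 x 10000
SW = 2127.2 g/m^2


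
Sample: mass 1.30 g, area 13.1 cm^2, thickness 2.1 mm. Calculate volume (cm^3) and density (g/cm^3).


Thickness in cm = 2.1 / 10 = 0.21 cm
Volume = 13.1 x 0.21 = 2.751 cm^3
Density = 1.30 / 2.751 = 0.473 g/cm^3


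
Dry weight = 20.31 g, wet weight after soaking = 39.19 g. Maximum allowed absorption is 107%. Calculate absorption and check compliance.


Absorption = 93.0%
Compliant: Yes

WA = (39.19 - 20.31) / 20.31 x 100 = 93.0%
Maximum allowed: 107%
Compliant: Yes


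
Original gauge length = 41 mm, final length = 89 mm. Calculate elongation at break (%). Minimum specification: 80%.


Extension = 89 - 41 = 48 mm
Elongation = 48 / 41 x 100 = 117.1%
Minimum required: 80%
Meets specification: Yes


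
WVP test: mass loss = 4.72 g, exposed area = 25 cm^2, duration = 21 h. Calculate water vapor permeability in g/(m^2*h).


89.90 g/(m^2*h)

WVP = mass_loss / (area x time) x 10000
WVP = 4.72 / (25 x 21) x 10000
WVP = 4.72 / 525 x 10000 = 89.90 g/(m^2*h)


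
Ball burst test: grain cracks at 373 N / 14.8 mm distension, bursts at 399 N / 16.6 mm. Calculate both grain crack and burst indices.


Crack index = 373 / 14.8 = 25.2 N/mm
Burst index = 399 / 16.6 = 24.0 N/mm


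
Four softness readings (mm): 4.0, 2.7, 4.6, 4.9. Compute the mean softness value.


Sum = 4.0 + 2.7 + 4.6 + 4.9
Mean = 16.2 / 4 = 4.05 mm


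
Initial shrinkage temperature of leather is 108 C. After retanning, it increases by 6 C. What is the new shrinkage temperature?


New Ts = 108 + 6 = 114 C


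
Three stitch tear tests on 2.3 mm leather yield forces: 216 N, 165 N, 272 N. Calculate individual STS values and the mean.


STS1 = 216 / 2.3 = 93.9 N/mm
STS2 = 165 / 2.3 = 71.7 N/mm
STS3 = 272 / 2.3 = 118.3 N/mm
Mean = (93.9 + 71.7 + 118.3) / 3 = 94.6 N/mm


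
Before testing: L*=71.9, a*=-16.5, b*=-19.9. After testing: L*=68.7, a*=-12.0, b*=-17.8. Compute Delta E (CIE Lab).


dL = 68.7 - 71.9 = -3.2
da = -12.0 - (-16.5) = 4.5
db = -17.8 - (-19.9) = 2.1
dE = sqrt((-3.2)^2 + (4.5)^2 + (2.1)^2) = 5.91


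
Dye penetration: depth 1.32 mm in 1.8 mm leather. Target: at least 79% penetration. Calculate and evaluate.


Penetration = 1.32 / 1.8 x 100 = 73.3%
Target: 79%
Meets target: No


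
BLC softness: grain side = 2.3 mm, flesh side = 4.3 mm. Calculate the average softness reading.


3.30 mm

Average = (2.3 + 4.3) / 2
Average = 3.30 mm


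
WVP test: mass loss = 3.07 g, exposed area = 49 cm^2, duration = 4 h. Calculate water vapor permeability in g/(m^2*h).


156.63 g/(m^2*h)

WVP = mass_loss / (area x time) x 10000
WVP = 3.07 / (49 x 4) x 10000
WVP = 3.07 / 196 x 10000 = 156.63 g/(m^2*h)


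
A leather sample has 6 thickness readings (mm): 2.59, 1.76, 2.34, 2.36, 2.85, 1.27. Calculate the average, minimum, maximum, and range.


Average = 2.20 mm
Min = 1.27 mm
Max = 2.85 mm
Range = 1.58 mm

Sum = 13.17
Average = 13.17 / 6 = 2.20 mm
Minimum = 1.27 mm
Maximum = 2.85 mm
Range = 2.85 - 1.27 = 1.58 mm


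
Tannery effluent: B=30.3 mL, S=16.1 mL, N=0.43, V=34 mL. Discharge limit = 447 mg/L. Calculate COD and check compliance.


COD = (30.3 - 16.1) x 0.43 x 8000 / 34 = 1436.7 mg/L
Limit: 447 mg/L
Compliant: No


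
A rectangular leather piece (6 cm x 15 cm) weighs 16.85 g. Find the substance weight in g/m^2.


Area = 6 x 15 = 90 cm^2
SW = 16.85 / 90 x 10000 = 1872.2 g/m^2


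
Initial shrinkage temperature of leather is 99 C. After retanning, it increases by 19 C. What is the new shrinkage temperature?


New Ts = 99 + 19 = 118 C


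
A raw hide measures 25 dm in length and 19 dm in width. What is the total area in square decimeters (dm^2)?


Area = length x width
Area = 25 x 19 = 475 dm^2


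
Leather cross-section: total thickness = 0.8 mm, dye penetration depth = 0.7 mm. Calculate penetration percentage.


87.5%

Penetration% = 0.7 / 0.8 x 100
Penetration = 87.5%


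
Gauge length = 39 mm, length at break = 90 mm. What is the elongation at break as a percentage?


Extension = 90 - 39 = 51 mm
Elongation = 51 / 39 x 100 = 130.8%


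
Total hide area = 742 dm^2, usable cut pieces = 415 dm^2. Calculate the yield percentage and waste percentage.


Yield = 55.9%
Waste = 44.1%


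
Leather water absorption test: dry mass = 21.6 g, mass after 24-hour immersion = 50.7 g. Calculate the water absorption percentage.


Water absorbed = 50.7 - 21.6 = 29.10 g
WA% = 29.10 / 21.6 x 100 = 134.7%


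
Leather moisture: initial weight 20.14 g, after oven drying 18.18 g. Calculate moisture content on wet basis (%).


9.7%


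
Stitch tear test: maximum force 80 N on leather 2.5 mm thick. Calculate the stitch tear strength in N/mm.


32.0 N/mm

Stitch tear strength = force / thickness
STS = 80 / 2.5 = 32.0 N/mm


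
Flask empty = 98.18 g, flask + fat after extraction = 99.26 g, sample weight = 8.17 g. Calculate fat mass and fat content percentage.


Fat mass = 1.08 g
Fat content = 13.2%

Fat mass = 99.26 - 98.18 = 1.08 g
Fat% = 1.08 / 8.17 x 100 = 13.2%


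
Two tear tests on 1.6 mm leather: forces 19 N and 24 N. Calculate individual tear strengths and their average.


Tear 1 = 19 / 1.6 = 11.9 N/mm
Tear 2 = 24 / 1.6 = 15.0 N/mm
Average = (11.9 + 15.0) / 2 = 13.5 N/mm


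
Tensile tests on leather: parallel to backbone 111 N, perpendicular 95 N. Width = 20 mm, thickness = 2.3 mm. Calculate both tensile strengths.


Parallel = 2.41 N/mm^2
Perpendicular = 2.07 N/mm^2


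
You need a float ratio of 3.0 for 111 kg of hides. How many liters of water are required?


Water = hide weight x target ratio
Water = 111 x 3.0 = 333.0 L


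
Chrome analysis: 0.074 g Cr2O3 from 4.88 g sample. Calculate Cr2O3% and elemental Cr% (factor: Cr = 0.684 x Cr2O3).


Cr2O3 = 1.52%
Cr = 1.04%

Cr2O3% = 0.074 / 4.88 x 100 = 1.52%
Cr% = 1.52 x 0.684 = 1.04%


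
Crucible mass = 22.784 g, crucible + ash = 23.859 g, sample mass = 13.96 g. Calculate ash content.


Ash mass = 23.859 - 22.784 = 1.075 g
Ash% = 1.075 / 13.96 x 100 = 7.70%


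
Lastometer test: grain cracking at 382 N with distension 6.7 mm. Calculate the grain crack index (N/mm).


Grain crack index = force / distension
Index = 382 / 6.7 = 57.0 N/mm


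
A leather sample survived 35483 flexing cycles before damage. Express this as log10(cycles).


4.55


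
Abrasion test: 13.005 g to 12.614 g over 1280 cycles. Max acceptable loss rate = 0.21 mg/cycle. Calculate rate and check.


Rate = 0.305 mg/cycle
Passes: No

Loss = 13.005 - 12.614 = 0.391 g
Rate = 0.391 g / 1280 cycles x 1000 = 0.305 mg/cycle
Max = 0.21 mg/cycle
Passes: No


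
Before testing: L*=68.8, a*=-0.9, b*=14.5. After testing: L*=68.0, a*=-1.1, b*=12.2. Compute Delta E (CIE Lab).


dL = 68.0 - 68.8 = -0.8
da = -1.1 - (-0.9) = -0.2
db = 12.2 - 14.5 = -2.3
dE = sqrt((-0.8)^2 + (-0.2)^2 + (-2.3)^2) = 2.44


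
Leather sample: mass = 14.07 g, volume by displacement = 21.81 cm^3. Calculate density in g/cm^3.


Density = mass / volume
Density = 14.07 / 21.81 = 0.645 g/cm^3


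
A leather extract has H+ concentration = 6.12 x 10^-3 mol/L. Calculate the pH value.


pH = 2.21


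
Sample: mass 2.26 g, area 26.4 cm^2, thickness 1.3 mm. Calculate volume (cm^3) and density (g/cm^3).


Thickness in cm = 1.3 / 10 = 0.13 cm
Volume = 26.4 x 0.13 = 3.432 cm^3
Density = 2.26 / 3.432 = 0.659 g/cm^3


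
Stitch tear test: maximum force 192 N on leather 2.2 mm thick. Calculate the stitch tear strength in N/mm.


Stitch tear strength = force / thickness
STS = 192 / 2.2 = 87.3 N/mm


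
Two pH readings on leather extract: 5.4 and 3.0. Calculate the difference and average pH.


Difference = 2.4
Average pH = 4.20


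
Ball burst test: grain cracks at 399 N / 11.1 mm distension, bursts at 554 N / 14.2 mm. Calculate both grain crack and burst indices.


Crack index = 399 / 11.1 = 35.9 N/mm
Burst index = 554 / 14.2 = 39.0 N/mm


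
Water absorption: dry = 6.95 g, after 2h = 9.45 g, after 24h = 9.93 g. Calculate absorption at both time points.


WA (2h) = (9.45 - 6.95) / 6.95 x 100 = 36.0%
WA (24h) = (9.93 - 6.95) / 6.95 x 100 = 42.9%


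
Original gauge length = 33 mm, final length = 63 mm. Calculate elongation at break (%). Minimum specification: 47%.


Extension = 63 - 33 = 30 mm
Elongation = 30 / 33 x 100 = 90.9%
Minimum required: 47%
Meets specification: Yes


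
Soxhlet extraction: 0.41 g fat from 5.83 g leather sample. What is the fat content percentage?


Fat content = 0.41 / 5.83 x 100
Fat = 7.0%


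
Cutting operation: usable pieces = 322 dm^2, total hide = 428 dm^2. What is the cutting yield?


75.2%


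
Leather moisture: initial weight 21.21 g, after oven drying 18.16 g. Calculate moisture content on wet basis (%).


Moisture = 21.21 - 18.16 = 3.05 g
MC = 3.05 / 21.21 x 100 = 14.4%


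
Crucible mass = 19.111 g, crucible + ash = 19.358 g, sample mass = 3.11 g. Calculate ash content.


Ash mass = 19.358 - 19.111 = 0.247 g
Ash% = 0.247 / 3.11 x 100 = 7.94%


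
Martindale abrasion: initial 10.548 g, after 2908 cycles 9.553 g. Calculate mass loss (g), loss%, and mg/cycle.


Mass loss = 0.995 g
Loss = 9.43%
Rate = 0.342 mg/cycle


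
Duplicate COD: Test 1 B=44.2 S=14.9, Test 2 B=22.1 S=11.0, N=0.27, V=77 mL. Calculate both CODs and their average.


COD1 = (44.2 - 14.9) x 0.27 x 8000 / 77 = 821.9 mg/L
COD2 = (22.1 - 11.0) x 0.27 x 8000 / 77 = 311.4 mg/L
Average = (821.9 + 311.4) / 2 = 566.7 mg/L


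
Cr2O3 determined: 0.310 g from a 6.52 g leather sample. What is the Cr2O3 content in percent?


Cr2O3% = 0.310 / 6.52 x 100
Cr2O3% = 4.75%


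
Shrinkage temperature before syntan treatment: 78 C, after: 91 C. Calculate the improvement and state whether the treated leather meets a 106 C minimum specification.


Improvement = 91 - 78 = 13 C
Spec check: 91 C >= 106 C? No


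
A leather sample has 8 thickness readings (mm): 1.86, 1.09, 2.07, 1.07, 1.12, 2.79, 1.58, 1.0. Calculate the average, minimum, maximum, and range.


Average = 1.57 mm
Min = 1.0 mm
Max = 2.79 mm
Range = 1.79 mm


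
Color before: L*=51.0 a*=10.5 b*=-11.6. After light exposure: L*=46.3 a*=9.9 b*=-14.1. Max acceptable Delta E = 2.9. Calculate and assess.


Delta E = 5.36
Passes: No

dL = -4.7, da = -0.6, db = -2.5
dE = sqrt((-4.7)^2 + (-0.6)^2 + (-2.5)^2) = 5.36
Max = 2.9
Passes: No


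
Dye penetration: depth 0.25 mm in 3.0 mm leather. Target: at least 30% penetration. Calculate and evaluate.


Penetration = 8.3%
Meets target: No


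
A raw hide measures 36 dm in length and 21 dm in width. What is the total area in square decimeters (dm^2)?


Area = length x width
Area = 36 x 21 = 756 dm^2


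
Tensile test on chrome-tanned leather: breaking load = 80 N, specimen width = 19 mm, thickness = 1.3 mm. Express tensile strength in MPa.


3.24 MPa


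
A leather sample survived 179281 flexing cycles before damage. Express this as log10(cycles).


log10(179281) = 5.25


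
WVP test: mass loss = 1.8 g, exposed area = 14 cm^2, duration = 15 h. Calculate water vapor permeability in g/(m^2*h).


85.71 g/(m^2*h)


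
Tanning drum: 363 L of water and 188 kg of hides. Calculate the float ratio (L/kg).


1.9

Float ratio = water / hide weight
Ratio = 363 / 188 = 1.9


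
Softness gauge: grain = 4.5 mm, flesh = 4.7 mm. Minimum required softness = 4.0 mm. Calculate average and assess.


Average = (4.5 + 4.7) / 2 = 4.60 mm
Minimum = 4.0 mm
Meets requirement: Yes


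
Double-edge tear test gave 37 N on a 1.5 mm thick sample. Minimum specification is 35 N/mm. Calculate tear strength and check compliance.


Tear strength = 24.7 N/mm
Compliant: No

Tear strength = 37 / 1.5 = 24.7 N/mm
Required minimum = 35 N/mm
Compliant: No


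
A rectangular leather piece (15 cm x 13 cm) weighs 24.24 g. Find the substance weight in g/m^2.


Area = 15 x 13 = 195 cm^2
SW = 24.24 / 195 x 10000 = 1243.1 g/m^2


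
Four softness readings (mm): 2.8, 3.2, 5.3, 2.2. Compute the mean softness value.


Sum = 2.8 + 3.2 + 5.3 + 2.2
Mean = 13.5 / 4 = 3.38 mm


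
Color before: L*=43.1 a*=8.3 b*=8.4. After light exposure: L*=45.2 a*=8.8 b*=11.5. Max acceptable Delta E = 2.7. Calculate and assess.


dL = 2.1, da = 0.5, db = 3.1
dE = sqrt((2.1)^2 + (0.5)^2 + (3.1)^2) = 3.78
Max = 2.7
Passes: No


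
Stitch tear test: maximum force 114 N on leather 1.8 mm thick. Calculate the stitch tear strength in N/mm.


63.3 N/mm

Stitch tear strength = force / thickness
STS = 114 / 1.8 = 63.3 N/mm


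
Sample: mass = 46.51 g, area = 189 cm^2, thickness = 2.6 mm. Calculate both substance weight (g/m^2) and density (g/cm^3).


SW = 46.51 / 189 x 10000 = 2460.8 g/m^2
Volume = 189 x 2.6 / 10 = 49.14 cm^3
Density = 46.51 / 49.14 = 0.946 g/cm^3


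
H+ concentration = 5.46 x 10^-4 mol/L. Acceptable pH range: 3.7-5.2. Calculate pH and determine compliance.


pH = -log10(5.46 x 10^-4) = 3.26
Range: 3.7 to 5.2
Compliant: No


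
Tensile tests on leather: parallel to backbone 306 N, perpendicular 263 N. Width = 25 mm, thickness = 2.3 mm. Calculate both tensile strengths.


Parallel = 5.32 N/mm^2
Perpendicular = 4.57 N/mm^2

Area = 25 x 2.3 = 57.5 mm^2
TS (parallel) = 306 / 57.5 = 5.32 N/mm^2
TS (perpendicular) = 263 / 57.5 = 4.57 N/mm^2


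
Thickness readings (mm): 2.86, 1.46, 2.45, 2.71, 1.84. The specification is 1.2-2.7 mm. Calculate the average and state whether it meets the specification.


Average = 2.26 mm
Within specification: Yes


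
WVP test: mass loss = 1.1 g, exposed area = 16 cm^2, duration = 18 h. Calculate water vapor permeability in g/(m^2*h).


38.19 g/(m^2*h)


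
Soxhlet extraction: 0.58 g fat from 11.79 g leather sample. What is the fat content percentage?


4.9%


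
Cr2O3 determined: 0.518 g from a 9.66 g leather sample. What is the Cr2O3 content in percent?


5.36%


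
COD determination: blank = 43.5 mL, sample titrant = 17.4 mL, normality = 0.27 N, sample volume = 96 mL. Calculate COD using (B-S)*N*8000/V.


587.3 mg/L

COD = (43.5 - 17.4) x 0.27 x 8000 / 96
COD = 26.1 x 0.27 x 8000 / 96
COD = 587.3 mg/L


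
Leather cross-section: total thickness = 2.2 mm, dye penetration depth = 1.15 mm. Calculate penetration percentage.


52.3%


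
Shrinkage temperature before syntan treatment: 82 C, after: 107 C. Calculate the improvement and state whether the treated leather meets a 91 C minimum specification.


Improvement = 107 - 82 = 25 C
Spec check: 107 C >= 91 C? Yes


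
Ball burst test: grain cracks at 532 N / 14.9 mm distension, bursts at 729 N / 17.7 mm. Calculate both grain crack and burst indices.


Crack index = 35.7 N/mm
Burst index = 41.2 N/mm

Crack index = 532 / 14.9 = 35.7 N/mm
Burst index = 729 / 17.7 = 41.2 N/mm


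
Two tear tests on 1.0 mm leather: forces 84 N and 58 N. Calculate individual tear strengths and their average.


Tear 1 = 84 / 1.0 = 84.0 N/mm
Tear 2 = 58 / 1.0 = 58.0 N/mm
Average = (84.0 + 58.0) / 2 = 71.0 N/mm


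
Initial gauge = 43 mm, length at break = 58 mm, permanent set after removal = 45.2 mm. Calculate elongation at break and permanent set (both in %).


Elongation at break = (58 - 43) / 43 x 100 = 34.9%
Permanent set = (45.2 - 43) / 43 x 100 = 5.1%


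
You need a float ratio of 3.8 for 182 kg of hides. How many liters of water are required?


Water = hide weight x target ratio
Water = 182 x 3.8 = 691.6 L


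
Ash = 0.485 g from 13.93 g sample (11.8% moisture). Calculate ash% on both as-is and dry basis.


As-is ash% = 0.485 / 13.93 x 100 = 3.48%
Dry mass = 13.93 x (100 - 11.8) / 100 = 12.28626 g
Dry-basis ash% = 0.485 / 12.28626 x 100 = 3.95%


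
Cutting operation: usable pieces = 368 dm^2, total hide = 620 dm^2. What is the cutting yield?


Yield = usable / total x 100
Yield = 368 / 620 x 100 = 59.4%


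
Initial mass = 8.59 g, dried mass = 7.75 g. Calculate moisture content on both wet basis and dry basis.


Moisture lost = 8.59 - 7.75 = 0.84 g
Wet basis MC = 0.84 / 8.59 x 100 = 9.8%
Dry basis MC = 0.84 / 7.75 x 100 = 10.8%


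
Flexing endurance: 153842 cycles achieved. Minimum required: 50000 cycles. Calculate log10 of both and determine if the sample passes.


log10(153842) = 5.19
log10(50000) = 4.70
Passes: Yes


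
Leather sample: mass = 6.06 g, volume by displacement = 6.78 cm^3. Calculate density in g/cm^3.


0.894 g/cm^3

Density = mass / volume
Density = 6.06 / 6.78 = 0.894 g/cm^3


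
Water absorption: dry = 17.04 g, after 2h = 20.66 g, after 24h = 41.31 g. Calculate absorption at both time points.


WA (2h) = (20.66 - 17.04) / 17.04 x 100 = 21.2%
WA (24h) = (41.31 - 17.04) / 17.04 x 100 = 142.4%


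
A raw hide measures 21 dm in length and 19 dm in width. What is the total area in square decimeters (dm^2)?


Area = length x width
Area = 21 x 19 = 399 dm^2


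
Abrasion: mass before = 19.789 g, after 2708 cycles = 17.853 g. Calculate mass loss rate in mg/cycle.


Mass loss = 19.789 - 17.853 = 1.936 g
Rate = 1.936 / 2708 x 1000 = 0.715 mg/cycle


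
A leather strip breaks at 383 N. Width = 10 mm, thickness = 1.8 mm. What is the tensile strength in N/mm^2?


21.28 N/mm^2


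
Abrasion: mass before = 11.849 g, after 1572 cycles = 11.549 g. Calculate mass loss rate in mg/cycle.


0.191 mg/cycle

Mass loss = 11.849 - 11.549 = 0.300 g
Rate = 0.300 / 1572 x 1000 = 0.191 mg/cycle


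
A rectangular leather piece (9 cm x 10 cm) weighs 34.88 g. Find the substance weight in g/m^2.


Area = 9 x 10 = 90 cm^2
SW = 34.88 / 90 x 10000 = 3875.6 g/m^2


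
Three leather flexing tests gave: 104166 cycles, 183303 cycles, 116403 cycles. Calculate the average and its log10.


Average = 134624 cycles
log10 = 5.13

Average = (104166 + 183303 + 116403) / 3 = 134624 cycles
log10(134624) = 5.13


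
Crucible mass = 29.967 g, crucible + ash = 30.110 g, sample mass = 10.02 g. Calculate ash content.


Ash mass = 0.143 g
Ash content = 1.43%

Ash mass = 30.110 - 29.967 = 0.143 g
Ash% = 0.143 / 10.02 x 100 = 1.43%


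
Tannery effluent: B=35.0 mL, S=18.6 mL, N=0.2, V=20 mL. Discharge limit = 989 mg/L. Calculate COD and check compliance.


COD = (35.0 - 18.6) x 0.2 x 8000 / 20 = 1312.0 mg/L
Limit: 989 mg/L
Compliant: No


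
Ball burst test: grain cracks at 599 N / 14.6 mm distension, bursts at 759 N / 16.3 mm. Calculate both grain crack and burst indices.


Crack index = 41.0 N/mm
Burst index = 46.6 N/mm

Crack index = 599 / 14.6 = 41.0 N/mm
Burst index = 759 / 16.3 = 46.6 N/mm


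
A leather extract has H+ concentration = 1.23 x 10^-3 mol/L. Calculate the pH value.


pH = 2.91


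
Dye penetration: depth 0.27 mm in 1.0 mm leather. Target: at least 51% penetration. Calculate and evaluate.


Penetration = 0.27 / 1.0 x 100 = 27.0%
Target: 51%
Meets target: No


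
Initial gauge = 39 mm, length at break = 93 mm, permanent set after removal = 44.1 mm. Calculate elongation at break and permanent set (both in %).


Elongation at break = 138.5%
Permanent set = 13.1%


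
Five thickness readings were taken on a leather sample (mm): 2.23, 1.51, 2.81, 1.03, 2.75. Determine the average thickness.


2.07 mm

Sum = 2.23 + 1.51 + 2.81 + 1.03 + 2.75 = 10.33
Average = 10.33 / 5 = 2.07 mm


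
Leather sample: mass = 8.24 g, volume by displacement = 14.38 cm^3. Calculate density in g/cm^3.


0.573 g/cm^3


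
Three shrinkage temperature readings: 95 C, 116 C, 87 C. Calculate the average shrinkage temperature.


99.3 C

Average = (95 + 116 + 87) / 3
Average = 298 / 3 = 99.3 C


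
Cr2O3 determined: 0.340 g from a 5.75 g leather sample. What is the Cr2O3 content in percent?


5.91%


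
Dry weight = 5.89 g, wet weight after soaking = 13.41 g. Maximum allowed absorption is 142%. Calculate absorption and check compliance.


WA = (13.41 - 5.89) / 5.89 x 100 = 127.7%
Maximum allowed: 142%
Compliant: Yes


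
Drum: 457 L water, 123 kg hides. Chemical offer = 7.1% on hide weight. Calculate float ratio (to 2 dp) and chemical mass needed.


Float ratio = 457 / 123 = 3.72
Chemical = 123 x 7.1 / 100 = 8.733 kg


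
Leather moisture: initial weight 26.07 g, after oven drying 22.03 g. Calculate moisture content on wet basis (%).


Moisture = 26.07 - 22.03 = 4.04 g
MC = 4.04 / 26.07 x 100 = 15.5%


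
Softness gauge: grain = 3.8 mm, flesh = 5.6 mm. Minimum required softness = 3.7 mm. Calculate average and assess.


Average softness = 4.70 mm
Meets requirement: Yes


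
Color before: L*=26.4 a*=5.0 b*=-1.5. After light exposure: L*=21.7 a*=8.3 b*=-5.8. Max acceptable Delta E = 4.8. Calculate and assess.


dL = -4.7, da = 3.3, db = -4.3
dE = sqrt((-4.7)^2 + (3.3)^2 + (-4.3)^2) = 7.17
Max = 4.8
Passes: No


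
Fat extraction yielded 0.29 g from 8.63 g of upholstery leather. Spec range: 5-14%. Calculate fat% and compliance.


Fat content = 3.4%
Compliant: No


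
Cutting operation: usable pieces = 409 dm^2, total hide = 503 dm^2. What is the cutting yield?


Yield = usable / total x 100
Yield = 409 / 503 x 100 = 81.3%


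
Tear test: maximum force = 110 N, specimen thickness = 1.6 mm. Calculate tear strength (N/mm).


Tear strength = force / thickness
Tear = 110 / 1.6 = 68.8 N/mm


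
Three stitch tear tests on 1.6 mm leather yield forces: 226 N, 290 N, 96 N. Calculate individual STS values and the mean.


STS1 = 141.3 N/mm
STS2 = 181.3 N/mm
STS3 = 60.0 N/mm
Mean = 127.5 N/mm

STS1 = 226 / 1.6 = 141.3 N/mm
STS2 = 290 / 1.6 = 181.3 N/mm
STS3 = 96 / 1.6 = 60.0 N/mm
Mean = (141.3 + 181.3 + 60.0) / 3 = 127.5 N/mm


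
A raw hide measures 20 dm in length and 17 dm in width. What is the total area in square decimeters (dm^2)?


340 dm^2

Area = length x width
Area = 20 x 17 = 340 dm^2


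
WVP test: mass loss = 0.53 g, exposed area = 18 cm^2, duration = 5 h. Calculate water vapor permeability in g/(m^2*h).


WVP = mass_loss / (area x time) x 10000
WVP = 0.53 / (18 x 5) x 10000
WVP = 0.53 / 90 x 10000 = 58.89 g/(m^2*h)


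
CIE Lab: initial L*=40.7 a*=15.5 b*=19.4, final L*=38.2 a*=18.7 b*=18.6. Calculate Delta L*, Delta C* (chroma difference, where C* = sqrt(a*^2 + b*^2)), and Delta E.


Delta L* = 38.2 - 40.7 = -2.5
C1* = sqrt((15.5)^2 + (19.4)^2) = 24.832
C2* = sqrt((18.7)^2 + (18.6)^2) = 26.375
Delta C* = 26.375 - 24.832 = 1.54
Delta E = sqrt((-2.5)^2 + (3.2)^2 + (-0.8)^2) = 4.14


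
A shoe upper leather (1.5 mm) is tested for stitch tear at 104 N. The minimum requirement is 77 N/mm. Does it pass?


STS = 104 / 1.5 = 69.3 N/mm
Minimum required: 77 N/mm
Passes: No


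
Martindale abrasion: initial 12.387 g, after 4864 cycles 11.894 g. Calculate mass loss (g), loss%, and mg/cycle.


Loss = 12.387 - 11.894 = 0.493 g
Loss% = 0.493 / 12.387 x 100 = 3.98%
Rate = 0.493 / 4864 x 1000 = 0.101 mg/cycle


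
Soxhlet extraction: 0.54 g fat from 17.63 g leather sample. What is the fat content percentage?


3.1%

Fat content = 0.54 / 17.63 x 100
Fat = 3.1%


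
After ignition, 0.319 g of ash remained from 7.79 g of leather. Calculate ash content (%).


4.09%

Ash% = 0.319 / 7.79 x 100
Ash% = 4.09%


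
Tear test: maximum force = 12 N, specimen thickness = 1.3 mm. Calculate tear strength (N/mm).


9.2 N/mm

Tear strength = force / thickness
Tear = 12 / 1.3 = 9.2 N/mm


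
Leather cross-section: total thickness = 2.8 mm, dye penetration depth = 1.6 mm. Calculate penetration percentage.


57.1%

Penetration% = 1.6 / 2.8 x 100
Penetration = 57.1%


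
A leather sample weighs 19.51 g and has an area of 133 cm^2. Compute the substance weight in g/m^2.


Substance weight = mass / area x 10000
SW = 19.51 / 133 x 10000
SW = 1466.9 g/m^2


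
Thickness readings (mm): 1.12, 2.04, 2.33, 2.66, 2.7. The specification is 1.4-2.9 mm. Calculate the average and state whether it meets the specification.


Average = 2.17 mm
Within specification: Yes

Sum = 10.85
Average = 10.85 / 5 = 2.17 mm
Specification range: 1.4 to 2.9 mm
Within spec: Yes


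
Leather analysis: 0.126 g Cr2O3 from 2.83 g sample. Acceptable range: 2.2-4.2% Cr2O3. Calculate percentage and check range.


Cr2O3 = 4.45%
Within range: No


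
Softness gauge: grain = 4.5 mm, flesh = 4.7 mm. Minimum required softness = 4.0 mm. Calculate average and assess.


Average = (4.5 + 4.7) / 2 = 4.60 mm
Minimum = 4.0 mm
Meets requirement: Yes


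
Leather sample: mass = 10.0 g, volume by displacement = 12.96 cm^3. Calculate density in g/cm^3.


Density = mass / volume
Density = 10.0 / 12.96 = 0.772 g/cm^3


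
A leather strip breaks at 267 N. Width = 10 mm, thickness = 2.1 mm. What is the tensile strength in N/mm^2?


12.71 N/mm^2

Cross-sectional area = 10 x 2.1 = 21.0 mm^2
Tensile strength = 267 / 21.0 = 12.71 N/mm^2


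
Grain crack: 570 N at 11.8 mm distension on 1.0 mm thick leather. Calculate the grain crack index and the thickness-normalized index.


Crack index = 570 / 11.8 = 48.3 N/mm
Normalized = 48.3 / 1.0 = 48.3 N/mm per mm


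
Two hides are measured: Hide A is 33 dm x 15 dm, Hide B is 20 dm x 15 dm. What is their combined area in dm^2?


Hide A area = 33 x 15 = 495 dm^2
Hide B area = 20 x 15 = 300 dm^2
Total = 495 + 300 = 795 dm^2


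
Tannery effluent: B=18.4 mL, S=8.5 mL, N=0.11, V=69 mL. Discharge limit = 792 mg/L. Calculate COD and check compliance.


COD = (18.4 - 8.5) x 0.11 x 8000 / 69 = 126.3 mg/L
Limit: 792 mg/L
Compliant: Yes


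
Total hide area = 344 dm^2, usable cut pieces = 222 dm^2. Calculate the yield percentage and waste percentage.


Yield = 64.5%
Waste = 35.5%

Yield = 222 / 344 x 100 = 64.5%
Waste = 344 - 222 = 122 dm^2
Waste% = 100 - 64.5 = 35.5%


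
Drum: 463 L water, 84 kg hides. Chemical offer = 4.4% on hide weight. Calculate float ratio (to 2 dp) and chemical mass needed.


Float ratio = 5.51
Chemical needed = 3.696 kg


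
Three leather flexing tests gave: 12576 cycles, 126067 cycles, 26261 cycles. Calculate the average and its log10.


Average = (12576 + 126067 + 26261) / 3 = 54968 cycles
log10(54968) = 4.74


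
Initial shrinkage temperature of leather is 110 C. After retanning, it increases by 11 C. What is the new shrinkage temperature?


121 C

New Ts = 110 + 11 = 121 C


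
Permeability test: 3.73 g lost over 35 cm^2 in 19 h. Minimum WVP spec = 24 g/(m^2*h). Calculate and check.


WVP = 56.09 g/(m^2*h)
Meets specification: Yes

WVP = 3.73 / (35 x 19) x 10000 = 56.09 g/(m^2*h)
Minimum: 24 g/(m^2*h)
Meets spec: Yes


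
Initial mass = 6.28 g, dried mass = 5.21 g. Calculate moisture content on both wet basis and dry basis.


Wet basis = 17.0%
Dry basis = 20.5%


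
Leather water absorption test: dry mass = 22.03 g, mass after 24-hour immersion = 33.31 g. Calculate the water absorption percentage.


Water absorbed = 33.31 - 22.03 = 11.28 g
WA% = 11.28 / 22.03 x 100 = 51.2%


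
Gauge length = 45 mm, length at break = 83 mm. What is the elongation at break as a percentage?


Extension = 83 - 45 = 38 mm
Elongation = 38 / 45 x 100 = 84.4%


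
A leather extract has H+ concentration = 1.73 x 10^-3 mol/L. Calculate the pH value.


pH = -log10[H+]
pH = -log10(1.73 x 10^-3) = 2.76


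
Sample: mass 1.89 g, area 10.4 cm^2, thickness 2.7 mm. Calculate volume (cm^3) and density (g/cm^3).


Volume = 2.808 cm^3
Density = 0.673 g/cm^3


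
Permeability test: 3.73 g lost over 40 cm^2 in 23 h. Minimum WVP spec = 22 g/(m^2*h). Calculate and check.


WVP = 3.73 / (40 x 23) x 10000 = 40.54 g/(m^2*h)
Minimum: 22 g/(m^2*h)
Meets spec: Yes


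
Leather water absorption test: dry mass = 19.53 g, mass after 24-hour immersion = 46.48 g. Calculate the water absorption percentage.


138.0%


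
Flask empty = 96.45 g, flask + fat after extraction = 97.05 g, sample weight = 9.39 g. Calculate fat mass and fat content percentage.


Fat mass = 97.05 - 96.45 = 0.60 g
Fat% = 0.60 / 9.39 x 100 = 6.4%


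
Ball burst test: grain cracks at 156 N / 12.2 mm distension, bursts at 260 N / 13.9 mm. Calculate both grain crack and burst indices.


Crack index = 156 / 12.2 = 12.8 N/mm
Burst index = 260 / 13.9 = 18.7 N/mm


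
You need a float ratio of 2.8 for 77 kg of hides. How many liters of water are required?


215.6 L

Water = hide weight x target ratio
Water = 77 x 2.8 = 215.6 L


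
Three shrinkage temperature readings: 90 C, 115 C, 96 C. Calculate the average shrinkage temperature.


100.3 C

Average = (90 + 115 + 96) / 3
Average = 301 / 3 = 100.3 C


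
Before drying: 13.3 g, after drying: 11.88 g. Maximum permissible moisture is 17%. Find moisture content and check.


Moisture content = 10.7%
Acceptable: Yes

MC = (13.3 - 11.88) / 13.3 x 100 = 10.7%
Maximum: 17%
Acceptable: Yes


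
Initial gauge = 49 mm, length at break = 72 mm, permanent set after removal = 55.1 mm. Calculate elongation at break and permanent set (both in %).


Elongation at break = (72 - 49) / 49 x 100 = 46.9%
Permanent set = (55.1 - 49) / 49 x 100 = 12.4%


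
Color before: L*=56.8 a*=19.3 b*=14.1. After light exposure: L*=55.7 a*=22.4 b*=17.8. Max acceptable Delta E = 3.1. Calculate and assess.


dL = -1.1, da = 3.1, db = 3.7
dE = sqrt((-1.1)^2 + (3.1)^2 + (3.7)^2) = 4.95
Max = 3.1
Passes: No


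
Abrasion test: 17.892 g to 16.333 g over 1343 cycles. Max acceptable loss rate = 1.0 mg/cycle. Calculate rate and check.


Loss = 17.892 - 16.333 = 1.559 g
Rate = 1.559 g / 1343 cycles x 1000 = 1.161 mg/cycle
Max = 1.0 mg/cycle
Passes: No


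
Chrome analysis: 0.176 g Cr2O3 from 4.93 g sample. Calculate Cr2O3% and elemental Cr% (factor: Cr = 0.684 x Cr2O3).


Cr2O3 = 3.57%
Cr = 2.44%

Cr2O3% = 0.176 / 4.93 x 100 = 3.57%
Cr% = 3.57 x 0.684 = 2.44%


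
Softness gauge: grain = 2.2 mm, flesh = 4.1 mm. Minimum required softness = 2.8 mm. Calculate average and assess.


Average softness = 3.15 mm
Meets requirement: Yes


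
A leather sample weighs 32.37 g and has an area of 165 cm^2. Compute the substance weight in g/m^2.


1961.8 g/m^2


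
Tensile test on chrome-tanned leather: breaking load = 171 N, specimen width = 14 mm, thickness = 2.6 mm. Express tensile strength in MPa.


4.70 MPa

Cross-section = 14 x 2.6 = 36.4 mm^2
TS = 171 / 36.4 = 4.70 MPa
(1 N/mm^2 = 1 MPa)


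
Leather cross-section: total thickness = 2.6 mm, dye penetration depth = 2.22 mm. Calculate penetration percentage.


Penetration% = 2.22 / 2.6 x 100
Penetration = 85.4%


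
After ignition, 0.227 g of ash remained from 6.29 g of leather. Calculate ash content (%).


3.61%


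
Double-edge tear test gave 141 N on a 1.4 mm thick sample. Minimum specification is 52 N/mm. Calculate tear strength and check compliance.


Tear strength = 141 / 1.4 = 100.7 N/mm
Required minimum = 52 N/mm
Compliant: Yes


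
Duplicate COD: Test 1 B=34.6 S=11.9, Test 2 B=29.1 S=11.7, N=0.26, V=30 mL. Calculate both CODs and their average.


COD1 = 1573.9 mg/L
COD2 = 1206.4 mg/L
Average = 1390.2 mg/L


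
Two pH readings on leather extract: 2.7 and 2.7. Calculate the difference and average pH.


Difference = 0.0
Average pH = 2.70
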